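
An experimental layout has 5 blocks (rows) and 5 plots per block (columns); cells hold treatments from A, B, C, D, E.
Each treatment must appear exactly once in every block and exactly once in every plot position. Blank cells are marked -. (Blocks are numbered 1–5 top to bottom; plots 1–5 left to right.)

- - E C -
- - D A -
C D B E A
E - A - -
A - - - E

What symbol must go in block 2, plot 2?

E

Block 2, plot 1: block 2 has {A, D} and plot 1 has {A, C, E}, leaving only B.
Block 1, plot 1: block 1 has {C, E} and plot 1 has {A, B, C, E}, leaving only D.
Block 1, plot 5: block 1 has {C, D, E} and plot 5 has {A, E}, leaving only B.
Block 1, plot 2: block 1 has {B, C, D, E} and plot 2 has {D}, leaving only A.
Block 2, plot 5: block 2 has {A, B, D} and plot 5 has {A, B, E}, leaving only C.
Block 2 already has {A, B, C, D} and plot 2 already has {A, D}, so block 2, plot 2 must be E.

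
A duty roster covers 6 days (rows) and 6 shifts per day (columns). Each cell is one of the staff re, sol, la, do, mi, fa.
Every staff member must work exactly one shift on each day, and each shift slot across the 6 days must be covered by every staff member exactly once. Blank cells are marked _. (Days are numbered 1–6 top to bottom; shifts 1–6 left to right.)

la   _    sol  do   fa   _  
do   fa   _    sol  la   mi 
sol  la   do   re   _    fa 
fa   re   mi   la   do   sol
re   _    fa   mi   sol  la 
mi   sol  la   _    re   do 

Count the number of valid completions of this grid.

1

Day 1, shift 2: eliminating its day and shift leaves {mi}.
Day 1, shift 6: eliminating its day and shift leaves {re}.
Day 2, shift 3: eliminating its day and shift leaves {re}.
Day 3, shift 5: eliminating its day and shift leaves {mi}.
Day 5, shift 2: eliminating its day and shift leaves {do}.
Day 6, shift 4: eliminating its day and shift leaves {fa}.
Only one assignment across all blanks avoids any day or shift repeat, giving 1 completion.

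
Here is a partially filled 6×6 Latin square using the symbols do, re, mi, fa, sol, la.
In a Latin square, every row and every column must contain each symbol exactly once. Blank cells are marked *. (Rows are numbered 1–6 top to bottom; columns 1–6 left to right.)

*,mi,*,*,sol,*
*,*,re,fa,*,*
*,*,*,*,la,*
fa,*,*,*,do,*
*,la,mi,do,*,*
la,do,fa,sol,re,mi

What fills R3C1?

mi

Row 2, column 2: row 2 has {re, fa} and column 2 has {do, mi, la}, leaving only sol.
Row 2, column 5: row 2 has {re, fa, sol} and column 5 has {do, re, sol, la}, leaving only mi.
Row 2, column 1: row 2 has {re, mi, fa, sol} and column 1 has {fa, la}, leaving only do.
Row 1, column 1: row 1 has {mi, sol} and column 1 has {do, fa, la}, leaving only re.
Row 1, column 4: row 1 has {re, mi, sol} and column 4 has {do, fa, sol}, leaving only la.
Row 1, column 3: row 1 has {re, mi, sol, la} and column 3 has {re, mi, fa}, leaving only do.
Row 1, column 6: row 1 has {do, re, mi, sol, la} and column 6 has {mi}, leaving only fa.
Row 2, column 6: row 2 has {do, re, mi, fa, sol} and column 6 has {mi, fa}, leaving only la.
Row 3, column 3: row 3 has {la} and column 3 has {do, re, mi, fa}, leaving only sol.
Row 3 already has {sol, la} and column 1 already has {do, re, fa, la}, so row 3, column 1 must be mi.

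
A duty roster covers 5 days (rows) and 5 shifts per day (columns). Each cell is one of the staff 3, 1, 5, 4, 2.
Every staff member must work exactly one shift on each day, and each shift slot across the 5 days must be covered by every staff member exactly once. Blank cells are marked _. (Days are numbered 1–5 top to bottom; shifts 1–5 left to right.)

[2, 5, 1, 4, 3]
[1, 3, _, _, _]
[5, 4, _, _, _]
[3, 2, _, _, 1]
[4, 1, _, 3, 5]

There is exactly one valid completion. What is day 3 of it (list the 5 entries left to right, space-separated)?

5 4 3 1 2

Day 3, shift 5: day 3 has {5, 4} and shift 5 has {3, 1, 5}, leaving only 2.
Day 3, shift 3: day 3 has {5, 4, 2} and shift 3 has {1}, leaving only 3.
Day 3, shift 4: day 3 has {3, 5, 4, 2} and shift 4 has {3, 4}, leaving only 1.
So day 3 reads: 5 4 3 1 2.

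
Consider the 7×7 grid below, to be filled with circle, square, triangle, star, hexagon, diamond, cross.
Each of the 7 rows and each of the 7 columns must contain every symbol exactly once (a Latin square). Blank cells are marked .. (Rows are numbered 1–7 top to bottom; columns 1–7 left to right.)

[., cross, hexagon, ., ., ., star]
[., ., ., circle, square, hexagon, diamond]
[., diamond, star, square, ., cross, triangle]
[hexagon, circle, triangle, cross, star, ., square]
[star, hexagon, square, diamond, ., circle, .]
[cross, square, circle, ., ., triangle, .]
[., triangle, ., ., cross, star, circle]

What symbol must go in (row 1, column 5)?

circle

Row 1, column 4: row 1 has {star, hexagon, cross} and column 4 has {circle, square, diamond, cross}, leaving only triangle.
Row 2, column 1: row 2 has {circle, square, hexagon, diamond} and column 1 has {star, hexagon, cross}, leaving only triangle.
Row 2, column 2: row 2 has {circle, square, triangle, hexagon, diamond} and column 2 has {circle, square, triangle, hexagon, diamond, cross}, leaving only star.
Row 2, column 3: row 2 has {circle, square, triangle, star, hexagon, diamond} and column 3 has {circle, square, triangle, star, hexagon}, leaving only cross.
Row 3, column 1: row 3 has {square, triangle, star, diamond, cross} and column 1 has {triangle, star, hexagon, cross}, leaving only circle.
Row 3, column 5: row 3 has {circle, square, triangle, star, diamond, cross} and column 5 has {square, star, cross}, leaving only hexagon.
Row 4, column 6: row 4 has {circle, square, triangle, star, hexagon, cross} and column 6 has {circle, triangle, star, hexagon, cross}, leaving only diamond.
Row 1, column 6: row 1 has {triangle, star, hexagon, cross} and column 6 has {circle, triangle, star, hexagon, diamond, cross}, leaving only square.
Row 1, column 1: row 1 has {square, triangle, star, hexagon, cross} and column 1 has {circle, triangle, star, hexagon, cross}, leaving only diamond.
Row 1 already has {square, triangle, star, hexagon, diamond, cross} and column 5 already has {square, star, hexagon, cross}, so row 1, column 5 must be circle.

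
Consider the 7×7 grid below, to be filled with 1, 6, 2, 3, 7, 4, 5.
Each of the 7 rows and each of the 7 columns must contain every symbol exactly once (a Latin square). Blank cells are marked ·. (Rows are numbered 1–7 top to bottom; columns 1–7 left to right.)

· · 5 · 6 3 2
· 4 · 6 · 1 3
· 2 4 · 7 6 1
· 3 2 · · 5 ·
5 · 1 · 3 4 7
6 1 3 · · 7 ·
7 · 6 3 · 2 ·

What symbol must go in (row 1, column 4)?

Row 1, column 2: row 1 has {6, 2, 3, 5} and column 2 has {1, 2, 3, 4}, leaving only 7.
Row 2, column 1: row 2 has {1, 6, 3, 4} and column 1 has {6, 7, 5}, leaving only 2.
Row 2, column 3: row 2 has {1, 6, 2, 3, 4} and column 3 has {1, 6, 2, 3, 4, 5}, leaving only 7.
Row 2, column 5: row 2 has {1, 6, 2, 3, 7, 4} and column 5 has {6, 3, 7}, leaving only 5.
Row 3, column 1: row 3 has {1, 6, 2, 7, 4} and column 1 has {6, 2, 7, 5}, leaving only 3.
Row 3, column 4: row 3 has {1, 6, 2, 3, 7, 4} and column 4 has {6, 3}, leaving only 5.
Row 5, column 2: row 5 has {1, 3, 7, 4, 5} and column 2 has {1, 2, 3, 7, 4}, leaving only 6.
Row 5, column 4: row 5 has {1, 6, 3, 7, 4, 5} and column 4 has {6, 3, 5}, leaving only 2.
Row 6, column 4: row 6 has {1, 6, 3, 7} and column 4 has {6, 2, 3, 5}, leaving only 4.
Row 1 already has {6, 2, 3, 7, 5} and column 4 already has {6, 2, 3, 4, 5}, so row 1, column 4 must be 1.

1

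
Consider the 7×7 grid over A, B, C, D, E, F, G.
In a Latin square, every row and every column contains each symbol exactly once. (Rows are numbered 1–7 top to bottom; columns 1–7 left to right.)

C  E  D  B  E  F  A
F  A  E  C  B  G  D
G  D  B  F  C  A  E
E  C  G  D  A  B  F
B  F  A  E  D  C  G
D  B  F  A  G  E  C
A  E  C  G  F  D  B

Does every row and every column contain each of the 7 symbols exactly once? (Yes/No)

Column 2 contains E twice (at rows 1 and 7), so it is not a permutation.

No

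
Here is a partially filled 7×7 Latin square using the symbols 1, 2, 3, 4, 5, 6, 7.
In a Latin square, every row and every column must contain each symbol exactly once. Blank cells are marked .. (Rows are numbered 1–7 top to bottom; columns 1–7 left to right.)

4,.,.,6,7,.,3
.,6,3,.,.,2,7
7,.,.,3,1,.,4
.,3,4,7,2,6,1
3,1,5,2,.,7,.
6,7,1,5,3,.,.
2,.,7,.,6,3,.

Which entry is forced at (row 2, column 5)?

Row 1, column 3: row 1 has {3, 4, 6, 7} and column 3 has {1, 3, 4, 5, 7}, leaving only 2.
Row 1, column 2: row 1 has {2, 3, 4, 6, 7} and column 2 has {1, 3, 6, 7}, leaving only 5.
Row 1, column 6: row 1 has {2, 3, 4, 5, 6, 7} and column 6 has {2, 3, 6, 7}, leaving only 1.
Row 3, column 2: row 3 has {1, 3, 4, 7} and column 2 has {1, 3, 5, 6, 7}, leaving only 2.
Row 3, column 3: row 3 has {1, 2, 3, 4, 7} and column 3 has {1, 2, 3, 4, 5, 7}, leaving only 6.
Row 3, column 6: row 3 has {1, 2, 3, 4, 6, 7} and column 6 has {1, 2, 3, 6, 7}, leaving only 5.
Row 4, column 1: row 4 has {1, 2, 3, 4, 6, 7} and column 1 has {2, 3, 4, 6, 7}, leaving only 5.
Row 2, column 1: row 2 has {2, 3, 6, 7} and column 1 has {2, 3, 4, 5, 6, 7}, leaving only 1.
Row 2, column 4: row 2 has {1, 2, 3, 6, 7} and column 4 has {2, 3, 5, 6, 7}, leaving only 4.
Row 2 already has {1, 2, 3, 4, 6, 7} and column 5 already has {1, 2, 3, 6, 7}, so row 2, column 5 must be 5.

5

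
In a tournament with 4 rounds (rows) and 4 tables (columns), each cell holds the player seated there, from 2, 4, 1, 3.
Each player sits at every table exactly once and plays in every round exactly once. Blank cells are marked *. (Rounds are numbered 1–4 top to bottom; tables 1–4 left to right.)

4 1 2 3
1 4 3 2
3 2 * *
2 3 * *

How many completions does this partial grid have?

2

Round 3, table 3: eliminating its round and table leaves {4, 1}.
Round 3, table 4: eliminating its round and table leaves {4, 1}.
Round 4, table 3: eliminating its round and table leaves {4, 1}.
Round 4, table 4: eliminating its round and table leaves {4, 1}.
Enumerating the assignments across these blanks that avoid any round or table repeat gives 2 completions.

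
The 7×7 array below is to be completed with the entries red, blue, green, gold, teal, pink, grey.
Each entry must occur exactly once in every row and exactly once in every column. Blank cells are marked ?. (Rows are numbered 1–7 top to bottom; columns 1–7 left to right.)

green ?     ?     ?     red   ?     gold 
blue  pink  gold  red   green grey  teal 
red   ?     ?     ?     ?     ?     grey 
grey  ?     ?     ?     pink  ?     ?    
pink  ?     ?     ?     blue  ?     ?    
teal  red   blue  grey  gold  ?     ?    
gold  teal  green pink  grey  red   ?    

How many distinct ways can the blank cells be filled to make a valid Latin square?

Row 1, column 2: eliminating its row and column leaves {blue, grey}.
Row 1, column 3: eliminating its row and column leaves {teal, pink, grey}.
Row 1, column 4: eliminating its row and column leaves {blue, teal}.
Row 1, column 6: eliminating its row and column leaves {blue, teal, pink}.
Row 3, column 2: eliminating its row and column leaves {blue, green, gold}.
Row 3, column 3: eliminating its row and column leaves {teal, pink}.
Row 3, column 4: eliminating its row and column leaves {blue, green, gold, teal}.
Row 3, column 5: eliminating its row and column leaves {teal}.
Row 3, column 6: eliminating its row and column leaves {blue, green, gold, teal, pink}.
Row 4, column 2: eliminating its row and column leaves {blue, green, gold}.
Row 4, column 3: eliminating its row and column leaves {red, teal}.
Row 4, column 4: eliminating its row and column leaves {blue, green, gold, teal}.
Row 4, column 6: eliminating its row and column leaves {blue, green, gold, teal}.
Row 4, column 7: eliminating its row and column leaves {red, blue, green}.
Row 5, column 2: eliminating its row and column leaves {green, gold, grey}.
Row 5, column 3: eliminating its row and column leaves {red, teal, grey}.
Row 5, column 4: eliminating its row and column leaves {green, gold, teal}.
Row 5, column 6: eliminating its row and column leaves {green, gold, teal}.
Row 5, column 7: eliminating its row and column leaves {red, green}.
Row 6, column 6: eliminating its row and column leaves {green, pink}.
Row 6, column 7: eliminating its row and column leaves {green, pink}.
Row 7, column 7: eliminating its row and column leaves {blue}.
Enumerating the assignments across these blanks that avoid any row or column repeat gives 7 completions.

7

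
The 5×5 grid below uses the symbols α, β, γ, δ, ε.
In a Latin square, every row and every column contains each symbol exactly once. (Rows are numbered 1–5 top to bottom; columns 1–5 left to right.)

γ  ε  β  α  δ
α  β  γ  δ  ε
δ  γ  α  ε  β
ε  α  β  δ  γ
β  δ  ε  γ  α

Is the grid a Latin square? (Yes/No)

No

Every row is a permutation, but column 4 contains δ twice (at rows 2 and 4).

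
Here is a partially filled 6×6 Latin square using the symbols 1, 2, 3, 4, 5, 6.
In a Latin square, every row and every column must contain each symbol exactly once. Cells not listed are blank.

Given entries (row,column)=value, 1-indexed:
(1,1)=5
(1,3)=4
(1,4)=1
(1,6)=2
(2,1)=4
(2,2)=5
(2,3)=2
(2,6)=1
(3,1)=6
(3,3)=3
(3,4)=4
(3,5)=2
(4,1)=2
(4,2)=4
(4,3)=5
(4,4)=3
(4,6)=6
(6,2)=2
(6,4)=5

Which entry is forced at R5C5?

5

Row 2, column 4: row 2 has {1, 2, 4, 5} and column 4 has {1, 3, 4, 5}, leaving only 6.
Row 2, column 5: row 2 has {1, 2, 4, 5, 6} and column 5 has {2}, leaving only 3.
Row 1, column 5: row 1 has {1, 2, 4, 5} and column 5 has {2, 3}, leaving only 6.
Row 1, column 2: row 1 has {1, 2, 4, 5, 6} and column 2 has {2, 4, 5}, leaving only 3.
Row 3, column 2: row 3 has {2, 3, 4, 6} and column 2 has {2, 3, 4, 5}, leaving only 1.
Row 3, column 6: row 3 has {1, 2, 3, 4, 6} and column 6 has {1, 2, 6}, leaving only 5.
Row 4, column 5: row 4 has {2, 3, 4, 5, 6} and column 5 has {2, 3, 6}, leaving only 1.
Row 5, column 2: row 5 has {} and column 2 has {1, 2, 3, 4, 5}, leaving only 6.
Row 5, column 3: row 5 has {6} and column 3 has {2, 3, 4, 5}, leaving only 1.
Row 5, column 1: row 5 has {1, 6} and column 1 has {2, 4, 5, 6}, leaving only 3.
Row 5, column 4: row 5 has {1, 3, 6} and column 4 has {1, 3, 4, 5, 6}, leaving only 2.
Row 5, column 6: row 5 has {1, 2, 3, 6} and column 6 has {1, 2, 5, 6}, leaving only 4.
Row 5 already has {1, 2, 3, 4, 6} and column 5 already has {1, 2, 3, 6}, so row 5, column 5 must be 5.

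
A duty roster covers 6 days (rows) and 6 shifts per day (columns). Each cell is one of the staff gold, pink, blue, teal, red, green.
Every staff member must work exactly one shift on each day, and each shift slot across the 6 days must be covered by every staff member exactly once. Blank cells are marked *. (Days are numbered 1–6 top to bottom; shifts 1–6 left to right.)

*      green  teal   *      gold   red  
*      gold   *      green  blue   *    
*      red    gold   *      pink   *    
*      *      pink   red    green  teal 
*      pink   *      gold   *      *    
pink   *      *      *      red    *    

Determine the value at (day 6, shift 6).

Day 1, shift 1: day 1 has {gold, teal, red, green} and shift 1 has {pink}, leaving only blue.
Day 1, shift 4: day 1 has {gold, blue, teal, red, green} and shift 4 has {gold, red, green}, leaving only pink.
Day 2, shift 3: day 2 has {gold, blue, green} and shift 3 has {gold, pink, teal}, leaving only red.
Day 2, shift 1: day 2 has {gold, blue, red, green} and shift 1 has {pink, blue}, leaving only teal.
Day 2, shift 6: day 2 has {gold, blue, teal, red, green} and shift 6 has {teal, red}, leaving only pink.
Day 3, shift 1: day 3 has {gold, pink, red} and shift 1 has {pink, blue, teal}, leaving only green.
Day 3, shift 6: day 3 has {gold, pink, red, green} and shift 6 has {pink, teal, red}, leaving only blue.
Day 3, shift 4: day 3 has {gold, pink, blue, red, green} and shift 4 has {gold, pink, red, green}, leaving only teal.
Day 4, shift 1: day 4 has {pink, teal, red, green} and shift 1 has {pink, blue, teal, green}, leaving only gold.
Day 4, shift 2: day 4 has {gold, pink, teal, red, green} and shift 2 has {gold, pink, red, green}, leaving only blue.
Day 5, shift 1: day 5 has {gold, pink} and shift 1 has {gold, pink, blue, teal, green}, leaving only red.
Day 5, shift 5: day 5 has {gold, pink, red} and shift 5 has {gold, pink, blue, red, green}, leaving only teal.
Day 5, shift 6: day 5 has {gold, pink, teal, red} and shift 6 has {pink, blue, teal, red}, leaving only green.
Day 6 already has {pink, red} and shift 6 already has {pink, blue, teal, red, green}, so day 6, shift 6 must be gold.

gold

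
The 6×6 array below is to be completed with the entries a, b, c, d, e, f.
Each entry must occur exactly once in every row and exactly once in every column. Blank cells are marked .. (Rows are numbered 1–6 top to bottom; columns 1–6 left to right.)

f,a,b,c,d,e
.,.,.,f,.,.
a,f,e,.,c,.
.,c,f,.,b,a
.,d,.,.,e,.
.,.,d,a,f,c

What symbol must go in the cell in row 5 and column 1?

Row 2, column 5: row 2 has {f} and column 5 has {b, c, d, e, f}, leaving only a.
Row 2, column 3: row 2 has {a, f} and column 3 has {b, d, e, f}, leaving only c.
Row 5, column 3: row 5 has {d, e} and column 3 has {b, c, d, e, f}, leaving only a.
Row 5, column 4: row 5 has {a, d, e} and column 4 has {a, c, f}, leaving only b.
Row 5 already has {a, b, d, e} and column 1 already has {a, f}, so row 5, column 1 must be c.

c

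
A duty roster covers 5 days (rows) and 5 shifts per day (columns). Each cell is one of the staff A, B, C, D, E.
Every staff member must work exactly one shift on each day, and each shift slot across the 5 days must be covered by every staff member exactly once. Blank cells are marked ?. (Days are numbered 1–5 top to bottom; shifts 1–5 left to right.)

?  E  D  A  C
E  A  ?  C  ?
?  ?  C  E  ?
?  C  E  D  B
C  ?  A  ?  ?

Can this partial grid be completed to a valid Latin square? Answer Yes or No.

No day or shift among the givens repeats a symbol, and propagating forced cells runs into no contradiction.
One valid completion exists (for instance, B E D A C / E A B C D / D B C E A / A C E D B / C D A B E).

Yes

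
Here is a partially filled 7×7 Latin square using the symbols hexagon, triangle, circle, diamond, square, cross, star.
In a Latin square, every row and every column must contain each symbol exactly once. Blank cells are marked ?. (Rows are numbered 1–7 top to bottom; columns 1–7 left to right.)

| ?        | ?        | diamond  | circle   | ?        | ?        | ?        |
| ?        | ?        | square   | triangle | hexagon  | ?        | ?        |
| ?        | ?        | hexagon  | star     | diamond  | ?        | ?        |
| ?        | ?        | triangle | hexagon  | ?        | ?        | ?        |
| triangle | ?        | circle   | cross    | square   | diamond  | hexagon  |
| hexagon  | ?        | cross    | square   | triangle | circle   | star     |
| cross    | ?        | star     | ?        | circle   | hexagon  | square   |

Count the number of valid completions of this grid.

8

Row 1, column 1: eliminating its row and column leaves {square, star}.
Row 1, column 2: eliminating its row and column leaves {hexagon, triangle, square, cross, star}.
Row 1, column 5: eliminating its row and column leaves {cross, star}.
Row 1, column 6: eliminating its row and column leaves {triangle, square, cross, star}.
Row 1, column 7: eliminating its row and column leaves {triangle, cross}.
Row 2, column 1: eliminating its row and column leaves {circle, diamond, star}.
Row 2, column 2: eliminating its row and column leaves {circle, diamond, cross, star}.
Row 2, column 6: eliminating its row and column leaves {cross, star}.
Row 2, column 7: eliminating its row and column leaves {circle, diamond, cross}.
Row 3, column 1: eliminating its row and column leaves {circle, square}.
Row 3, column 2: eliminating its row and column leaves {triangle, circle, square, cross}.
Row 3, column 6: eliminating its row and column leaves {triangle, square, cross}.
Row 3, column 7: eliminating its row and column leaves {triangle, circle, cross}.
Row 4, column 1: eliminating its row and column leaves {circle, diamond, square, star}.
Row 4, column 2: eliminating its row and column leaves {circle, diamond, square, cross, star}.
Row 4, column 5: eliminating its row and column leaves {cross, star}.
Row 4, column 6: eliminating its row and column leaves {square, cross, star}.
Row 4, column 7: eliminating its row and column leaves {circle, diamond, cross}.
Row 5, column 2: eliminating its row and column leaves {star}.
Row 6, column 2: eliminating its row and column leaves {diamond}.
Row 7, column 2: eliminating its row and column leaves {triangle, diamond}.
Row 7, column 4: eliminating its row and column leaves {diamond}.
Enumerating the assignments across these blanks that avoid any row or column repeat gives 8 completions.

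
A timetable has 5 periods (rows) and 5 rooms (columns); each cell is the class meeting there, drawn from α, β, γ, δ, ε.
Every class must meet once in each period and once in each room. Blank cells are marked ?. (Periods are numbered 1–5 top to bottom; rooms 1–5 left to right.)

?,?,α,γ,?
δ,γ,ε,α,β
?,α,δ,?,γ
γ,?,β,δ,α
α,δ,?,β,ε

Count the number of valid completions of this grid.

Period 1, room 1: eliminating its period and room leaves {β, ε}.
Period 1, room 2: eliminating its period and room leaves {β, ε}.
Period 1, room 5: eliminating its period and room leaves {δ}.
Period 3, room 1: eliminating its period and room leaves {β, ε}.
Period 3, room 4: eliminating its period and room leaves {ε}.
Period 4, room 2: eliminating its period and room leaves {ε}.
Period 5, room 3: eliminating its period and room leaves {γ}.
Only one assignment across all blanks avoids any period or room repeat, giving 1 completion.

1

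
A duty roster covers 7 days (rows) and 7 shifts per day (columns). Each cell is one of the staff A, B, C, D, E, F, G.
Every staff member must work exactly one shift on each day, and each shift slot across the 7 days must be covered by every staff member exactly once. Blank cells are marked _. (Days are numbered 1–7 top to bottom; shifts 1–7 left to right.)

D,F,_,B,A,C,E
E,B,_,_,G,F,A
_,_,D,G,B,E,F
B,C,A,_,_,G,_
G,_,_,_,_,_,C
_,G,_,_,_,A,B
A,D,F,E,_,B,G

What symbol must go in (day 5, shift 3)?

B

Day 1, shift 3: day 1 has {A, B, C, D, E, F} and shift 3 has {A, D, F}, leaving only G.
Day 2, shift 3: day 2 has {A, B, E, F, G} and shift 3 has {A, D, F, G}, leaving only C.
Day 2, shift 4: day 2 has {A, B, C, E, F, G} and shift 4 has {B, E, G}, leaving only D.
Day 3, shift 1: day 3 has {B, D, E, F, G} and shift 1 has {A, B, D, E, G}, leaving only C.
Day 3, shift 2: day 3 has {B, C, D, E, F, G} and shift 2 has {B, C, D, F, G}, leaving only A.
Day 4, shift 4: day 4 has {A, B, C, G} and shift 4 has {B, D, E, G}, leaving only F.
Day 4, shift 7: day 4 has {A, B, C, F, G} and shift 7 has {A, B, C, E, F, G}, leaving only D.
Day 4, shift 5: day 4 has {A, B, C, D, F, G} and shift 5 has {A, B, G}, leaving only E.
Day 5, shift 2: day 5 has {C, G} and shift 2 has {A, B, C, D, F, G}, leaving only E.
Day 5 already has {C, E, G} and shift 3 already has {A, C, D, F, G}, so day 5, shift 3 must be B.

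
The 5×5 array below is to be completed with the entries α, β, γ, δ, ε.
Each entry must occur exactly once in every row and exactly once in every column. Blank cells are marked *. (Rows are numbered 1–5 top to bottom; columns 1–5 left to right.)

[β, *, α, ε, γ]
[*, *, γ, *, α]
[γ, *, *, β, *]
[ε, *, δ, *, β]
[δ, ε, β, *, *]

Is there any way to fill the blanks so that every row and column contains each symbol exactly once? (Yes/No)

No

Row 2, column 1: row 2 together with column 1 already contain {α, β, γ, δ, ε} — every symbol — so nothing can go there. The grid has no valid completion.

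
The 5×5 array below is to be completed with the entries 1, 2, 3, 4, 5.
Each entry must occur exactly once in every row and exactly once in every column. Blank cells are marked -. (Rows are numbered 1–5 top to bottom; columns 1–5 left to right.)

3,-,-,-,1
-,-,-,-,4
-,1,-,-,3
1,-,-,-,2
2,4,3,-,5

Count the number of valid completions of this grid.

Row 1, column 2: eliminating its row and column leaves {2, 5}.
Row 1, column 3: eliminating its row and column leaves {2, 4, 5}.
Row 1, column 4: eliminating its row and column leaves {2, 4, 5}.
Row 2, column 1: eliminating its row and column leaves {5}.
Row 2, column 2: eliminating its row and column leaves {2, 3, 5}.
Row 2, column 3: eliminating its row and column leaves {1, 2, 5}.
Row 2, column 4: eliminating its row and column leaves {1, 2, 3, 5}.
Row 3, column 1: eliminating its row and column leaves {4, 5}.
Row 3, column 3: eliminating its row and column leaves {2, 4, 5}.
Row 3, column 4: eliminating its row and column leaves {2, 4, 5}.
Row 4, column 2: eliminating its row and column leaves {3, 5}.
Row 4, column 3: eliminating its row and column leaves {4, 5}.
Row 4, column 4: eliminating its row and column leaves {3, 4, 5}.
Row 5, column 4: eliminating its row and column leaves {1}.
Enumerating the assignments across these blanks that avoid any row or column repeat gives 3 completions.

3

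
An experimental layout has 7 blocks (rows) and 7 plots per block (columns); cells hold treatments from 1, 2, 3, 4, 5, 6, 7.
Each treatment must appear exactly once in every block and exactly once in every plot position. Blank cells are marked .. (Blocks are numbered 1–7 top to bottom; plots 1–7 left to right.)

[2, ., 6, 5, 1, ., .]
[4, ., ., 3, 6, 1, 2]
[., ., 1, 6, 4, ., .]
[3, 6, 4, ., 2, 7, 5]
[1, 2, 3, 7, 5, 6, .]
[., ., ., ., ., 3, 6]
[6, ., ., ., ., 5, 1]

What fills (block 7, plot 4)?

Block 1, plot 6: block 1 has {1, 2, 5, 6} and plot 6 has {1, 3, 5, 6, 7}, leaving only 4.
Block 3, plot 6: block 3 has {1, 4, 6} and plot 6 has {1, 3, 4, 5, 6, 7}, leaving only 2.
Block 4, plot 4: block 4 has {2, 3, 4, 5, 6, 7} and plot 4 has {3, 5, 6, 7}, leaving only 1.
Block 5, plot 7: block 5 has {1, 2, 3, 5, 6, 7} and plot 7 has {1, 2, 5, 6}, leaving only 4.
Block 6, plot 5: block 6 has {3, 6} and plot 5 has {1, 2, 4, 5, 6}, leaving only 7.
Block 6, plot 1: block 6 has {3, 6, 7} and plot 1 has {1, 2, 3, 4, 6}, leaving only 5.
Block 3, plot 1: block 3 has {1, 2, 4, 6} and plot 1 has {1, 2, 3, 4, 5, 6}, leaving only 7.
Block 3, plot 7: block 3 has {1, 2, 4, 6, 7} and plot 7 has {1, 2, 4, 5, 6}, leaving only 3.
Block 1, plot 7: block 1 has {1, 2, 4, 5, 6} and plot 7 has {1, 2, 3, 4, 5, 6}, leaving only 7.
Block 1, plot 2: block 1 has {1, 2, 4, 5, 6, 7} and plot 2 has {2, 6}, leaving only 3.
Block 3, plot 2: block 3 has {1, 2, 3, 4, 6, 7} and plot 2 has {2, 3, 6}, leaving only 5.
Block 2, plot 2: block 2 has {1, 2, 3, 4, 6} and plot 2 has {2, 3, 5, 6}, leaving only 7.
Block 2, plot 3: block 2 has {1, 2, 3, 4, 6, 7} and plot 3 has {1, 3, 4, 6}, leaving only 5.
Block 6, plot 3: block 6 has {3, 5, 6, 7} and plot 3 has {1, 3, 4, 5, 6}, leaving only 2.
Block 6, plot 4: block 6 has {2, 3, 5, 6, 7} and plot 4 has {1, 3, 5, 6, 7}, leaving only 4.
Block 7 already has {1, 5, 6} and plot 4 already has {1, 3, 4, 5, 6, 7}, so block 7, plot 4 must be 2.

2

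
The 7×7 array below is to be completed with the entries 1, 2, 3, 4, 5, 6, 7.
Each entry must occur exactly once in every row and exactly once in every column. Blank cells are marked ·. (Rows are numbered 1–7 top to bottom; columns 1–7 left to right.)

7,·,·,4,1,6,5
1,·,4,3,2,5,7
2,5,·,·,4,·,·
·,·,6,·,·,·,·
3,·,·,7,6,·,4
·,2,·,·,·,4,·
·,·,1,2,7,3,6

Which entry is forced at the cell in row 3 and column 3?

3

Row 1, column 2: row 1 has {1, 4, 5, 6, 7} and column 2 has {2, 5}, leaving only 3.
Row 1, column 3: row 1 has {1, 3, 4, 5, 6, 7} and column 3 has {1, 4, 6}, leaving only 2.
Row 2, column 2: row 2 has {1, 2, 3, 4, 5, 7} and column 2 has {2, 3, 5}, leaving only 6.
Row 5, column 2: row 5 has {3, 4, 6, 7} and column 2 has {2, 3, 5, 6}, leaving only 1.
Row 5, column 3: row 5 has {1, 3, 4, 6, 7} and column 3 has {1, 2, 4, 6}, leaving only 5.
Row 5, column 6: row 5 has {1, 3, 4, 5, 6, 7} and column 6 has {3, 4, 5, 6}, leaving only 2.
Row 7, column 2: row 7 has {1, 2, 3, 6, 7} and column 2 has {1, 2, 3, 5, 6}, leaving only 4.
Row 4, column 2: row 4 has {6} and column 2 has {1, 2, 3, 4, 5, 6}, leaving only 7.
Row 4, column 6: row 4 has {6, 7} and column 6 has {2, 3, 4, 5, 6}, leaving only 1.
Row 3, column 6: row 3 has {2, 4, 5} and column 6 has {1, 2, 3, 4, 5, 6}, leaving only 7.
Row 3 already has {2, 4, 5, 7} and column 3 already has {1, 2, 4, 5, 6}, so row 3, column 3 must be 3.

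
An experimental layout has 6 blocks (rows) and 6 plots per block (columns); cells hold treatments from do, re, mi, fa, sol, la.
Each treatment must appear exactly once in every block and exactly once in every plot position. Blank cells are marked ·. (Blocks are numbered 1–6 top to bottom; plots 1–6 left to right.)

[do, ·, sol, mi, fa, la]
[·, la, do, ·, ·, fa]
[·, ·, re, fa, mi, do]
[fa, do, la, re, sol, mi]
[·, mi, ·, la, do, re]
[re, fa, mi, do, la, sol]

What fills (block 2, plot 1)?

mi

Block 1, plot 2: block 1 has {do, mi, fa, sol, la} and plot 2 has {do, mi, fa, la}, leaving only re.
Block 2, plot 4: block 2 has {do, fa, la} and plot 4 has {do, re, mi, fa, la}, leaving only sol.
Block 2 already has {do, fa, sol, la} and plot 1 already has {do, re, fa}, so block 2, plot 1 must be mi.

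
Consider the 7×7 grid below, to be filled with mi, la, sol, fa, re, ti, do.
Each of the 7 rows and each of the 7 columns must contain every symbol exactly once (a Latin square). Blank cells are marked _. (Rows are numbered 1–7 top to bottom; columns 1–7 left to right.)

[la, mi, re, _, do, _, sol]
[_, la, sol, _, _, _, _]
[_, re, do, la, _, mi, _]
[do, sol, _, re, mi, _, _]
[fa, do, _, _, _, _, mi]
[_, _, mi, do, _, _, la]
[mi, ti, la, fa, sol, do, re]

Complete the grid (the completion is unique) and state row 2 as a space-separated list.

Row 1, column 4: row 1 has {mi, la, sol, re, do} and column 4 has {la, fa, re, do}, leaving only ti.
Row 2, column 4: row 2 has {la, sol} and column 4 has {la, fa, re, ti, do}, leaving only mi.
Row 1, column 6: row 1 has {mi, la, sol, re, ti, do} and column 6 has {mi, do}, leaving only fa.
Row 5, column 3: row 5 has {mi, fa, do} and column 3 has {mi, la, sol, re, do}, leaving only ti.
Row 4, column 3: row 4 has {mi, sol, re, do} and column 3 has {mi, la, sol, re, ti, do}, leaving only fa.
Row 4, column 7: row 4 has {mi, sol, fa, re, do} and column 7 has {mi, la, sol, re}, leaving only ti.
Row 3, column 7: row 3 has {mi, la, re, do} and column 7 has {mi, la, sol, re, ti}, leaving only fa.
Row 2, column 7: row 2 has {mi, la, sol} and column 7 has {mi, la, sol, fa, re, ti}, leaving only do.
Row 3, column 5: row 3 has {mi, la, fa, re, do} and column 5 has {mi, sol, do}, leaving only ti.
Row 3, column 1: row 3 has {mi, la, fa, re, ti, do} and column 1 has {mi, la, fa, do}, leaving only sol.
Row 4, column 6: row 4 has {mi, sol, fa, re, ti, do} and column 6 has {mi, fa, do}, leaving only la.
Row 5, column 4: row 5 has {mi, fa, ti, do} and column 4 has {mi, la, fa, re, ti, do}, leaving only sol.
Row 5, column 6: row 5 has {mi, sol, fa, ti, do} and column 6 has {mi, la, fa, do}, leaving only re.
Row 2, column 6: row 2 has {mi, la, sol, do} and column 6 has {mi, la, fa, re, do}, leaving only ti.
Row 2, column 1: row 2 has {mi, la, sol, ti, do} and column 1 has {mi, la, sol, fa, do}, leaving only re.
Row 2, column 5: row 2 has {mi, la, sol, re, ti, do} and column 5 has {mi, sol, ti, do}, leaving only fa.
So row 2 reads: re la sol mi fa ti do.

re la sol mi fa ti do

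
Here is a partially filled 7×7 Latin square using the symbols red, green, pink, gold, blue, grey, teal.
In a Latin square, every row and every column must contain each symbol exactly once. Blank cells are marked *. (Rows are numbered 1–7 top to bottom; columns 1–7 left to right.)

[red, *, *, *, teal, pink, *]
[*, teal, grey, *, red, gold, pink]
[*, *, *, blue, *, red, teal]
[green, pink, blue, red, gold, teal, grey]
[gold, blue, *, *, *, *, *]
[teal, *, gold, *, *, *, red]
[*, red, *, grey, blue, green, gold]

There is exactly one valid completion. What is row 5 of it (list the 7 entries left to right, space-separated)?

gold blue red teal pink grey green

Row 5, column 6: row 5 has {gold, blue} and column 6 has {red, green, pink, gold, teal}, leaving only grey.
Row 5, column 7: row 5 has {gold, blue, grey} and column 7 has {red, pink, gold, grey, teal}, leaving only green.
Row 5, column 5: row 5 has {green, gold, blue, grey} and column 5 has {red, gold, blue, teal}, leaving only pink.
Row 5, column 4: row 5 has {green, pink, gold, blue, grey} and column 4 has {red, blue, grey}, leaving only teal.
Row 5, column 3: row 5 has {green, pink, gold, blue, grey, teal} and column 3 has {gold, blue, grey}, leaving only red.
So row 5 reads: gold blue red teal pink grey green.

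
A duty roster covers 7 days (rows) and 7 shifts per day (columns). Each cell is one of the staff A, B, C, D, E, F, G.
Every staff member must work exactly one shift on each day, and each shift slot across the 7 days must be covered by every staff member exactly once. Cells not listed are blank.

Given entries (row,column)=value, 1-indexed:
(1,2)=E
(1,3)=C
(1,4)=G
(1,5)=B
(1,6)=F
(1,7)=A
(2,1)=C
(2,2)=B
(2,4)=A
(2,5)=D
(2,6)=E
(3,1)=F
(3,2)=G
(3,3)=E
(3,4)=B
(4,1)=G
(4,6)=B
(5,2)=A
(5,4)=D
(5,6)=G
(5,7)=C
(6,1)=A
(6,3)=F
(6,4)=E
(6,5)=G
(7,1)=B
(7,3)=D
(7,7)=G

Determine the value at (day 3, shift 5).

A

Day 1, shift 1: day 1 has {A, B, C, E, F, G} and shift 1 has {A, B, C, F, G}, leaving only D.
Day 2, shift 3: day 2 has {A, B, C, D, E} and shift 3 has {C, D, E, F}, leaving only G.
Day 2, shift 7: day 2 has {A, B, C, D, E, G} and shift 7 has {A, C, G}, leaving only F.
Day 3, shift 7: day 3 has {B, E, F, G} and shift 7 has {A, C, F, G}, leaving only D.
Day 4, shift 3: day 4 has {B, G} and shift 3 has {C, D, E, F, G}, leaving only A.
Day 4, shift 7: day 4 has {A, B, G} and shift 7 has {A, C, D, F, G}, leaving only E.
Day 5, shift 1: day 5 has {A, C, D, G} and shift 1 has {A, B, C, D, F, G}, leaving only E.
Day 5, shift 3: day 5 has {A, C, D, E, G} and shift 3 has {A, C, D, E, F, G}, leaving only B.
Day 5, shift 5: day 5 has {A, B, C, D, E, G} and shift 5 has {B, D, G}, leaving only F.
Day 4, shift 5: day 4 has {A, B, E, G} and shift 5 has {B, D, F, G}, leaving only C.
Day 3 already has {B, D, E, F, G} and shift 5 already has {B, C, D, F, G}, so day 3, shift 5 must be A.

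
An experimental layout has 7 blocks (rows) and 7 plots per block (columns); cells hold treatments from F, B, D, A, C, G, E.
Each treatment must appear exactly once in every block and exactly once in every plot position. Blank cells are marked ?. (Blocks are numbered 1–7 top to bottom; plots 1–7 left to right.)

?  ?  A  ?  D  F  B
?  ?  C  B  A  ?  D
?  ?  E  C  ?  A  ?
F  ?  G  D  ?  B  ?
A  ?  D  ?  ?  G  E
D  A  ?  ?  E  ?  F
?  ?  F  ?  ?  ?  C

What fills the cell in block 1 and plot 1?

C

Block 2, plot 6: block 2 has {B, D, A, C} and plot 6 has {F, B, A, G}, leaving only E.
Block 2, plot 1: block 2 has {B, D, A, C, E} and plot 1 has {F, D, A}, leaving only G.
Block 2, plot 2: block 2 has {B, D, A, C, G, E} and plot 2 has {A}, leaving only F.
Block 3, plot 1: block 3 has {A, C, E} and plot 1 has {F, D, A, G}, leaving only B.
Block 3, plot 7: block 3 has {B, A, C, E} and plot 7 has {F, B, D, C, E}, leaving only G.
Block 3, plot 2: block 3 has {B, A, C, G, E} and plot 2 has {F, A}, leaving only D.
Block 3, plot 5: block 3 has {B, D, A, C, G, E} and plot 5 has {D, A, E}, leaving only F.
Block 4, plot 5: block 4 has {F, B, D, G} and plot 5 has {F, D, A, E}, leaving only C.
Block 4, plot 2: block 4 has {F, B, D, C, G} and plot 2 has {F, D, A}, leaving only E.
Block 4, plot 7: block 4 has {F, B, D, C, G, E} and plot 7 has {F, B, D, C, G, E}, leaving only A.
Block 5, plot 4: block 5 has {D, A, G, E} and plot 4 has {B, D, C}, leaving only F.
Block 5, plot 5: block 5 has {F, D, A, G, E} and plot 5 has {F, D, A, C, E}, leaving only B.
Block 5, plot 2: block 5 has {F, B, D, A, G, E} and plot 2 has {F, D, A, E}, leaving only C.
Block 1, plot 2: block 1 has {F, B, D, A} and plot 2 has {F, D, A, C, E}, leaving only G.
Block 1, plot 4: block 1 has {F, B, D, A, G} and plot 4 has {F, B, D, C}, leaving only E.
Block 1 already has {F, B, D, A, G, E} and plot 1 already has {F, B, D, A, G}, so block 1, plot 1 must be C.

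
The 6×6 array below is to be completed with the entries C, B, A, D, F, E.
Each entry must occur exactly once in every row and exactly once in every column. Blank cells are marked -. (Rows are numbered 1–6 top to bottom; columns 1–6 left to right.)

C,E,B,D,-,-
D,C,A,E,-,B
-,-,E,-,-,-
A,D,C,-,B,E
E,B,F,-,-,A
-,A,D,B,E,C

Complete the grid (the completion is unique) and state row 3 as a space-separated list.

Row 3, column 2: row 3 has {E} and column 2 has {C, B, A, D, E}, leaving only F.
Row 3, column 1: row 3 has {F, E} and column 1 has {C, A, D, E}, leaving only B.
Row 3, column 6: row 3 has {B, F, E} and column 6 has {C, B, A, E}, leaving only D.
Row 1, column 6: row 1 has {C, B, D, E} and column 6 has {C, B, A, D, E}, leaving only F.
Row 1, column 5: row 1 has {C, B, D, F, E} and column 5 has {B, E}, leaving only A.
Row 3, column 5: row 3 has {B, D, F, E} and column 5 has {B, A, E}, leaving only C.
Row 3, column 4: row 3 has {C, B, D, F, E} and column 4 has {B, D, E}, leaving only A.
So row 3 reads: B F E A C D.

B F E A C D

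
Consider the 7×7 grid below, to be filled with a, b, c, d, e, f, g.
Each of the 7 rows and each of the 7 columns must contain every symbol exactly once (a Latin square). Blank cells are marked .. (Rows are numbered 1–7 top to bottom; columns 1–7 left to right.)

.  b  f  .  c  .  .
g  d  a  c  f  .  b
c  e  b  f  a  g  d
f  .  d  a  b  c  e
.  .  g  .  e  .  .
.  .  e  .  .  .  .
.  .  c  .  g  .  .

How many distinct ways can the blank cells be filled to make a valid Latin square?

15

Row 1, column 1: eliminating its row and column leaves {a, d, e}.
Row 1, column 4: eliminating its row and column leaves {d, e, g}.
Row 1, column 6: eliminating its row and column leaves {a, d, e}.
Row 1, column 7: eliminating its row and column leaves {a, g}.
Row 2, column 6: eliminating its row and column leaves {e}.
Row 4, column 2: eliminating its row and column leaves {g}.
Row 5, column 1: eliminating its row and column leaves {a, b, d}.
Row 5, column 2: eliminating its row and column leaves {a, c, f}.
Row 5, column 4: eliminating its row and column leaves {b, d}.
Row 5, column 6: eliminating its row and column leaves {a, b, d, f}.
Row 5, column 7: eliminating its row and column leaves {a, c, f}.
Row 6, column 1: eliminating its row and column leaves {a, b, d}.
Row 6, column 2: eliminating its row and column leaves {a, c, f, g}.
Row 6, column 4: eliminating its row and column leaves {b, d, g}.
Row 6, column 5: eliminating its row and column leaves {d}.
Row 6, column 6: eliminating its row and column leaves {a, b, d, f}.
Row 6, column 7: eliminating its row and column leaves {a, c, f, g}.
Row 7, column 1: eliminating its row and column leaves {a, b, d, e}.
Row 7, column 2: eliminating its row and column leaves {a, f}.
Row 7, column 4: eliminating its row and column leaves {b, d, e}.
Row 7, column 6: eliminating its row and column leaves {a, b, d, e, f}.
Row 7, column 7: eliminating its row and column leaves {a, f}.
Enumerating the assignments across these blanks that avoid any row or column repeat gives 15 completions.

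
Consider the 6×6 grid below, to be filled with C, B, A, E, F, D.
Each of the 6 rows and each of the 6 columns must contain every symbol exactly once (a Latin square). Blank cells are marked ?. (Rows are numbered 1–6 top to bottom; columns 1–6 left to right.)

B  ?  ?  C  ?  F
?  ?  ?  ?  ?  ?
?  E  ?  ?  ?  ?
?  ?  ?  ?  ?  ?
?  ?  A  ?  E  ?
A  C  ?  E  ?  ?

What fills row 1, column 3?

E

Row 1, column 3 is narrowed to {E, D}.
If it were D, then row 1, column 5 would be left with no valid symbol.
So row 1, column 3 must be E.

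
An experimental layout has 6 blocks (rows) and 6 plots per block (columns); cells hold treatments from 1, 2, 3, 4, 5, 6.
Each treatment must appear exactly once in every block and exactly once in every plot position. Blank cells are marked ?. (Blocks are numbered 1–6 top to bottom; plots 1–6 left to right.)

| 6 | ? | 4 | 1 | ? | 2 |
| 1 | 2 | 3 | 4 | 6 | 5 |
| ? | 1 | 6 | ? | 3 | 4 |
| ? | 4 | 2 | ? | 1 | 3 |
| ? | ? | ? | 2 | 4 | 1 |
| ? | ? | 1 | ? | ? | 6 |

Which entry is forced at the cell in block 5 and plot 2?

Block 1, plot 5: block 1 has {1, 2, 4, 6} and plot 5 has {1, 3, 4, 6}, leaving only 5.
Block 1, plot 2: block 1 has {1, 2, 4, 5, 6} and plot 2 has {1, 2, 4}, leaving only 3.
Block 3, plot 4: block 3 has {1, 3, 4, 6} and plot 4 has {1, 2, 4}, leaving only 5.
Block 3, plot 1: block 3 has {1, 3, 4, 5, 6} and plot 1 has {1, 6}, leaving only 2.
Block 4, plot 1: block 4 has {1, 2, 3, 4} and plot 1 has {1, 2, 6}, leaving only 5.
Block 4, plot 4: block 4 has {1, 2, 3, 4, 5} and plot 4 has {1, 2, 4, 5}, leaving only 6.
Block 5, plot 1: block 5 has {1, 2, 4} and plot 1 has {1, 2, 5, 6}, leaving only 3.
Block 5, plot 3: block 5 has {1, 2, 3, 4} and plot 3 has {1, 2, 3, 4, 6}, leaving only 5.
Block 5 already has {1, 2, 3, 4, 5} and plot 2 already has {1, 2, 3, 4}, so block 5, plot 2 must be 6.

6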